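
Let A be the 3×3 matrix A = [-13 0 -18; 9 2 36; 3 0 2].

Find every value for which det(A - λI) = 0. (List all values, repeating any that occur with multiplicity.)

-7, -4, 2

The characteristic polynomial is p(μ) = det(μI - A).
Expanding the 3×3 determinant: p(μ) = μ^3 + 9μ^2 + 6μ - 56.
Since p(2) = 0, μ = 2 is a root.
Dividing by (μ - 2) leaves μ^2 + 11μ + 28.
The quadratic factors as (μ + 7)·(μ + 4).
Eigenvalues: -7, -4, 2.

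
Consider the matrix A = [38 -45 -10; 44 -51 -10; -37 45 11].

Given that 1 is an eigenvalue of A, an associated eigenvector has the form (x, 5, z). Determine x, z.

We need (A - 1I)v = 0.
A - 1I = [[37, -45, -10], [44, -52, -10], [-37, 45, 10]].
Row 1: (37)·x + (-45)·5 + (-10)·z = 0
Row 2: (44)·x + (-52)·5 + (-10)·z = 0
Row 3: (-37)·x + (45)·5 + (10)·z = 0
Solving gives x = 5, z = -4.
Check: A·(5, 5, -4) = (5, 5, -4) = 1·(5, 5, -4).

5, -4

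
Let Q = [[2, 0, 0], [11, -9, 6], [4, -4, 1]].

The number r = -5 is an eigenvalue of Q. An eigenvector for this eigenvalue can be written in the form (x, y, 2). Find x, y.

0, 3

We need (Q + 5I)v = 0.
Q + 5I = [[7, 0, 0], [11, -4, 6], [4, -4, 6]].
Row 1: (7)·x + (0)·y + (0)·2 = 0
Row 2: (11)·x + (-4)·y + (6)·2 = 0
Row 3: (4)·x + (-4)·y + (6)·2 = 0
Solving gives x = 0, y = 3.
Check: Q·(0, 3, 2) = (0, -15, -10) = -5·(0, 3, 2).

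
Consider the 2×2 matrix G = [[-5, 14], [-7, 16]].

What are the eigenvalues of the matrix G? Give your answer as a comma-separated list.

2, 9

det(G - μI) = (-5 - μ)(16 - μ) - (14)·(-7) = μ^2 - 11μ + 18.
This factors as (μ - 2)·(μ - 9) = 0.
Eigenvalues: 2, 9.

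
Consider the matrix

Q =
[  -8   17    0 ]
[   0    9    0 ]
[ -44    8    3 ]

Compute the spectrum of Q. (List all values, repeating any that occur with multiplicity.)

The characteristic polynomial is p(r) = det(rI - Q).
Cofactor expansion gives p(r) = r^3 - 4r^2 - 69r + 216.
Rational-root test: r = 3 gives p(3) = 0.
Factor out (r - 3): p(r) = (r - 3)·(r^2 - r - 72).
The quadratic factors as (r + 8)·(r - 9).
Eigenvalues: -8, 3, 9.

-8, 3, 9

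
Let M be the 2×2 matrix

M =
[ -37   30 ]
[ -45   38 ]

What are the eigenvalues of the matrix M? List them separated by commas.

-7, 8

det(M - rI) = (-37 - r)(38 - r) - (30)·(-45) = r^2 - r - 56.
This factors as (r + 7)·(r - 8) = 0.
Eigenvalues: -7, 8.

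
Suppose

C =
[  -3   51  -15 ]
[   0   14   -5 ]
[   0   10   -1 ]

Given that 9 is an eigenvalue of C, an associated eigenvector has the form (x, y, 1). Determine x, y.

We need (C - 9I)v = 0.
C - 9I = [[-12, 51, -15], [0, 5, -5], [0, 10, -10]].
Row 1: (-12)·x + (51)·y + (-15)·1 = 0
Row 2: (0)·x + (5)·y + (-5)·1 = 0
Row 3: (0)·x + (10)·y + (-10)·1 = 0
Solving gives x = 3, y = 1.
Check: C·(3, 1, 1) = (27, 9, 9) = 9·(3, 1, 1).

3, 1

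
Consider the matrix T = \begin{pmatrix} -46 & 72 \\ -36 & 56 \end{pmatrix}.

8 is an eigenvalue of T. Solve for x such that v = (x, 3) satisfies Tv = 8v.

We need (T - 8I)v = 0.
T - 8I = [[-54, 72], [-36, 48]].
Row 1: (-54)·x + (72)·3 = 0
Row 2: (-36)·x + (48)·3 = 0
Solving gives x = 4.
Check: T·(4, 3) = (32, 24) = 8·(4, 3).

4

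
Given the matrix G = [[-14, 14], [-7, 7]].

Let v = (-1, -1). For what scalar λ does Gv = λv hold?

Compute Gv: G·(-1, -1) = (0, 0).
Since Gv = λv, compare component 1: 0 = λ·-1, so λ = 0.

0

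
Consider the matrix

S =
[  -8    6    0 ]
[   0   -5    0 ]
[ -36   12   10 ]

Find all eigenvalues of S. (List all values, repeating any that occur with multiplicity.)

Compute the characteristic polynomial p(t) = det(tI - S).
Expanding the 3×3 determinant: p(t) = t^3 + 3t^2 - 90t - 400.
Rational-root test: t = -5 gives p(-5) = 0.
Dividing by (t + 5) leaves t^2 - 2t - 80.
The quadratic factors as (t + 8)·(t - 10).
Eigenvalues: -8, -5, 10.

-8, -5, 10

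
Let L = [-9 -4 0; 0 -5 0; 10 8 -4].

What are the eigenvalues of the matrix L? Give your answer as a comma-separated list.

-9, -5, -4

Compute the characteristic polynomial p(λ) = det(λI - L).
Cofactor expansion gives p(λ) = λ^3 + 18λ^2 + 101λ + 180.
Since p(-4) = 0, λ = -4 is a root.
Dividing by (λ + 4) leaves λ^2 + 14λ + 45.
The quadratic factors as (λ + 9)·(λ + 5).
Eigenvalues: -9, -5, -4.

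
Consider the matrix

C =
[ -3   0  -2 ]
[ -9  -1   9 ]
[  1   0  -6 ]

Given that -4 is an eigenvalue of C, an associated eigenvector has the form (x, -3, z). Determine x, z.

-2, -1

We need (C + 4I)v = 0.
C + 4I = [[1, 0, -2], [-9, 3, 9], [1, 0, -2]].
Row 1: (1)·x + (0)·-3 + (-2)·z = 0
Row 2: (-9)·x + (3)·-3 + (9)·z = 0
Row 3: (1)·x + (0)·-3 + (-2)·z = 0
Solving gives x = -2, z = -1.
Check: C·(-2, -3, -1) = (8, 12, 4) = -4·(-2, -3, -1).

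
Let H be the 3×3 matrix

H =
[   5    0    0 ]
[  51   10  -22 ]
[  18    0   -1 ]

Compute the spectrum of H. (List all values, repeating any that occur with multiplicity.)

Set up det(rI - H) = 0.
Cofactor expansion gives p(r) = r^3 - 14r^2 + 35r + 50.
Try r = -1: p(-1) = 0, so -1 is a root.
Dividing by (r + 1) leaves r^2 - 15r + 50.
The quadratic factors as (r - 5)·(r - 10).
Eigenvalues: -1, 5, 10.

-1, 5, 10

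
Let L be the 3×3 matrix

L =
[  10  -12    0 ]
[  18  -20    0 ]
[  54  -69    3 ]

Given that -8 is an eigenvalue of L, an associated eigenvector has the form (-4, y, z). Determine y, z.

We need (L + 8I)v = 0.
L + 8I = [[18, -12, 0], [18, -12, 0], [54, -69, 11]].
Row 1: (18)·-4 + (-12)·y + (0)·z = 0
Row 2: (18)·-4 + (-12)·y + (0)·z = 0
Row 3: (54)·-4 + (-69)·y + (11)·z = 0
Solving gives y = -6, z = -18.
Check: L·(-4, -6, -18) = (32, 48, 144) = -8·(-4, -6, -18).

-6, -18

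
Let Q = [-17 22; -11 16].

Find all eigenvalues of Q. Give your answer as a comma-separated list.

det(Q - lambda·I) = (-17 - lambda)(16 - lambda) - (22)·(-11) = lambda^2 + lambda - 30.
This factors as (lambda + 6)·(lambda - 5) = 0.
Eigenvalues: -6, 5.

-6, 5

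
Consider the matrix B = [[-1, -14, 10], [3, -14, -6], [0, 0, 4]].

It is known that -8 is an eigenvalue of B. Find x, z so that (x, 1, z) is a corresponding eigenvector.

We need (B + 8I)v = 0.
B + 8I = [[7, -14, 10], [3, -6, -6], [0, 0, 12]].
Row 1: (7)·x + (-14)·1 + (10)·z = 0
Row 2: (3)·x + (-6)·1 + (-6)·z = 0
Row 3: (0)·x + (0)·1 + (12)·z = 0
Solving gives x = 2, z = 0.
Check: B·(2, 1, 0) = (-16, -8, 0) = -8·(2, 1, 0).

2, 0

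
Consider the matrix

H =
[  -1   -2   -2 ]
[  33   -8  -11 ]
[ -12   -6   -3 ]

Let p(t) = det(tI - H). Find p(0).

p(0) = det(0·I − H) = det(−H) = (−1)^3·det(H).
det(H) = 168, so p(0) = -168.

-168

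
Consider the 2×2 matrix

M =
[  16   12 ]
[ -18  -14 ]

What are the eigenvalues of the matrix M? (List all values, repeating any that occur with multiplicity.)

-2, 4

det(M - λI) = (16 - λ)(-14 - λ) - (12)·(-18) = λ^2 - 2λ - 8.
This factors as (λ + 2)·(λ - 4) = 0.
Eigenvalues: -2, 4.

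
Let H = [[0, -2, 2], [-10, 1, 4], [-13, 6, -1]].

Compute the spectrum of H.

Set up det(lambda·I - H) = 0.
Cofactor expansion gives p(lambda) = lambda^3 - 19·lambda - 30.
Rational-root test: lambda = 5 gives p(5) = 0.
Dividing by (lambda - 5) leaves lambda^2 + 5·lambda + 6.
The quadratic factors as (lambda + 3)·(lambda + 2).
Eigenvalues: -3, -2, 5.

-3, -2, 5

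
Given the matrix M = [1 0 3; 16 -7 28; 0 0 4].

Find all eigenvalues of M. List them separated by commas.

-7, 1, 4

The characteristic polynomial is p(lambda) = det(lambda·I - M).
Cofactor expansion gives p(lambda) = lambda^3 + 2·lambda^2 - 31·lambda + 28.
Try lambda = 1: p(1) = 0, so 1 is a root.
Factor out (lambda - 1): p(lambda) = (lambda - 1)·(lambda^2 + 3·lambda - 28).
The quadratic factors as (lambda + 7)·(lambda - 4).
Eigenvalues: -7, 1, 4.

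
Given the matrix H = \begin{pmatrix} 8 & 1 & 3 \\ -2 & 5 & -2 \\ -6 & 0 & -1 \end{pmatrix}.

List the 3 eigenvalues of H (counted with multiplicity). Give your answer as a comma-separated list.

3, 4, 5

Set up det(μI - H) = 0.
Expanding the 3×3 determinant: p(μ) = μ^3 - 12μ^2 + 47μ - 60.
Try μ = 5: p(5) = 0, so 5 is a root.
Dividing by (μ - 5) leaves μ^2 - 7μ + 12.
The quadratic factors as (μ - 3)·(μ - 4).
Eigenvalues: 3, 4, 5.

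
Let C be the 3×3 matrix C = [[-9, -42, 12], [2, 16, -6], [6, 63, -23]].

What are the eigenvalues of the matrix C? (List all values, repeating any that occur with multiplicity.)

The characteristic polynomial is p(s) = det(sI - C).
Expanding the 3×3 determinant: p(s) = s^3 + 16s^2 + 85s + 150.
Rational-root test: s = -6 gives p(-6) = 0.
Dividing by (s + 6) leaves s^2 + 10s + 25.
The quadratic factor is (s + 5)^2.
Eigenvalues: -6, -5, -5.

-6, -5, -5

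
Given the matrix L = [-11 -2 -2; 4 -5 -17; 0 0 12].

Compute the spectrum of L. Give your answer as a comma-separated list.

-9, -7, 12

Compute the characteristic polynomial p(μ) = det(μI - L).
Expanding the 3×3 determinant: p(μ) = μ^3 + 4μ^2 - 129μ - 756.
Rational-root test: μ = -9 gives p(-9) = 0.
Dividing by (μ + 9) leaves μ^2 - 5μ - 84.
The quadratic factors as (μ + 7)·(μ - 12).
Eigenvalues: -9, -7, 12.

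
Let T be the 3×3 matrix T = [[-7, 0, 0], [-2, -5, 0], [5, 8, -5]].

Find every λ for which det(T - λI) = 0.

T is lower triangular, so its eigenvalues are the diagonal entries.
Diagonal: -7, -5, -5.

-7, -5, -5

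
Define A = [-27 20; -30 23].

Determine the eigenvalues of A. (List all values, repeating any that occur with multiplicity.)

-7, 3

det(A - sI) = (-27 - s)(23 - s) - (20)·(-30) = s^2 + 4s - 21.
This factors as (s + 7)·(s - 3) = 0.
Eigenvalues: -7, 3.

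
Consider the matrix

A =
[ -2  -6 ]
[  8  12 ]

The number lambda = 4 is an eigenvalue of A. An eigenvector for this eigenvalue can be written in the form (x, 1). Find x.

-1

We need (A - 4I)v = 0.
A - 4I = [[-6, -6], [8, 8]].
Row 1: (-6)·x + (-6)·1 = 0
Row 2: (8)·x + (8)·1 = 0
Solving gives x = -1.
Check: A·(-1, 1) = (-4, 4) = 4·(-1, 1).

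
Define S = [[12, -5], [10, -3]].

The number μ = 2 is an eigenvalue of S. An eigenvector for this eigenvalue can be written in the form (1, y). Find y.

2

We need (S - 2I)v = 0.
S - 2I = [[10, -5], [10, -5]].
Row 1: (10)·1 + (-5)·y = 0
Row 2: (10)·1 + (-5)·y = 0
Solving gives y = 2.
Check: S·(1, 2) = (2, 4) = 2·(1, 2).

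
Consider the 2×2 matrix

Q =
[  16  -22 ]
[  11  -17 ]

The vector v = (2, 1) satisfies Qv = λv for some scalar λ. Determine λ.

Compute Qv: Q·(2, 1) = (10, 5).
Since Qv = λv, compare component 1: 10 = λ·2, so λ = 5.

5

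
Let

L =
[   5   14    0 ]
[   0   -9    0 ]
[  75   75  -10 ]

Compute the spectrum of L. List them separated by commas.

-10, -9, 5

Compute the characteristic polynomial p(r) = det(rI - L).
Cofactor expansion gives p(r) = r^3 + 14r^2 - 5r - 450.
Rational-root test: r = 5 gives p(5) = 0.
Factor out (r - 5): p(r) = (r - 5)·(r^2 + 19r + 90).
The quadratic factors as (r + 10)·(r + 9).
Eigenvalues: -10, -9, 5.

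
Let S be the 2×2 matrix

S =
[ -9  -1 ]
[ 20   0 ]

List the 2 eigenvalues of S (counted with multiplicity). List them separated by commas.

det(S - λI) = (-9 - λ)(0 - λ) - (-1)·(20) = λ^2 + 9λ + 20.
This factors as (λ + 5)·(λ + 4) = 0.
Eigenvalues: -5, -4.

-5, -4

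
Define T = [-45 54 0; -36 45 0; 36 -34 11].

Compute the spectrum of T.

The characteristic polynomial is p(lambda) = det(lambda·I - T).
Cofactor expansion gives p(lambda) = lambda^3 - 11·lambda^2 - 81·lambda + 891.
Try lambda = -9: p(-9) = 0, so -9 is a root.
Dividing by (lambda + 9) leaves lambda^2 - 20·lambda + 99.
The quadratic factors as (lambda - 9)·(lambda - 11).
Eigenvalues: -9, 9, 11.

-9, 9, 11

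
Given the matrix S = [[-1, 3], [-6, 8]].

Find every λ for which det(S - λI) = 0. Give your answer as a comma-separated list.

2, 5

det(S - λI) = (-1 - λ)(8 - λ) - (3)·(-6) = λ^2 - 7λ + 10.
This factors as (λ - 2)·(λ - 5) = 0.
Eigenvalues: 2, 5.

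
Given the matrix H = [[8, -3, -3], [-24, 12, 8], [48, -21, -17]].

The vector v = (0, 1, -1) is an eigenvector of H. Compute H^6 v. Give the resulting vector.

(0, 4096, -4096)

First find the eigenvalue: Hv = (0, 4, -4) = 4·(0, 1, -1), so λ = 4.
Then H^6 v = λ^6·v = 4^6·(0, 1, -1) = 4096·(0, 1, -1) = (0, 4096, -4096).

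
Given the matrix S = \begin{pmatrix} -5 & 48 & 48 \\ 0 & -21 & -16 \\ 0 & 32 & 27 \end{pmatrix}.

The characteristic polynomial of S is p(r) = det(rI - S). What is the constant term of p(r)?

p(r) = r^3 - r^2 - 85r - 275.
The constant term is -275.

-275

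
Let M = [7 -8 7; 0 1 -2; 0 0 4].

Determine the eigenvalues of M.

M is upper triangular, so its eigenvalues are the diagonal entries.
Diagonal: 7, 1, 4.

1, 4, 7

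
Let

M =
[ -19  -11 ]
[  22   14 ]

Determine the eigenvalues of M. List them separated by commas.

det(M - rI) = (-19 - r)(14 - r) - (-11)·(22) = r^2 + 5r - 24.
This factors as (r + 8)·(r - 3) = 0.
Eigenvalues: -8, 3.

-8, 3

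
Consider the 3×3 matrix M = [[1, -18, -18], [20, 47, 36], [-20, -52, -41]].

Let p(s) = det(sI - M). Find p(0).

p(0) = det(0·I − M) = det(−M) = (−1)^3·det(M).
det(M) = -55, so p(0) = 55.

55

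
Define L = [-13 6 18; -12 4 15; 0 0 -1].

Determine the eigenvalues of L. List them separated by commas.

The characteristic polynomial is p(s) = det(sI - L).
Expanding along the first row, p(s) = s^3 + 10s^2 + 29s + 20.
Since p(-1) = 0, s = -1 is a root.
Factor out (s + 1): p(s) = (s + 1)·(s^2 + 9s + 20).
The quadratic factors as (s + 5)·(s + 4).
Eigenvalues: -5, -4, -1.

-5, -4, -1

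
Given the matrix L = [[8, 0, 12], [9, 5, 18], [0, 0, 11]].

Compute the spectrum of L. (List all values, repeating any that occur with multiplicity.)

5, 8, 11

The characteristic polynomial is p(λ) = det(λI - L).
Expanding along the first row, p(λ) = λ^3 - 24λ^2 + 183λ - 440.
Since p(5) = 0, λ = 5 is a root.
Factor out (λ - 5): p(λ) = (λ - 5)·(λ^2 - 19λ + 88).
The quadratic factors as (λ - 8)·(λ - 11).
Eigenvalues: 5, 8, 11.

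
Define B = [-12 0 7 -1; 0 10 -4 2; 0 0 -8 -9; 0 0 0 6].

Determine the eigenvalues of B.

-12, -8, 6, 10

B is upper triangular, so its eigenvalues are the diagonal entries.
Diagonal: -12, 10, -8, 6.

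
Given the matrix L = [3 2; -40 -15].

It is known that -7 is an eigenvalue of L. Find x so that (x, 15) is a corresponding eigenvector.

We need (L + 7I)v = 0.
L + 7I = [[10, 2], [-40, -8]].
Row 1: (10)·x + (2)·15 = 0
Row 2: (-40)·x + (-8)·15 = 0
Solving gives x = -3.
Check: L·(-3, 15) = (21, -105) = -7·(-3, 15).

-3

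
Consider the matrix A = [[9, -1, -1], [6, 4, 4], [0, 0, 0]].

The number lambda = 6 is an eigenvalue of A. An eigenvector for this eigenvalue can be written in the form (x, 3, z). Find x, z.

We need (A - 6I)v = 0.
A - 6I = [[3, -1, -1], [6, -2, 4], [0, 0, -6]].
Row 1: (3)·x + (-1)·3 + (-1)·z = 0
Row 2: (6)·x + (-2)·3 + (4)·z = 0
Row 3: (0)·x + (0)·3 + (-6)·z = 0
Solving gives x = 1, z = 0.
Check: A·(1, 3, 0) = (6, 18, 0) = 6·(1, 3, 0).

1, 0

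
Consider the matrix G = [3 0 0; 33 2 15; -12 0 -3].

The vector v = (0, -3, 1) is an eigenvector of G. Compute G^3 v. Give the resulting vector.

(0, 81, -27)

First find the eigenvalue: Gv = (0, 9, -3) = -3·(0, -3, 1), so λ = -3.
Then G^3 v = λ^3·v = (-3)^3·(0, -3, 1) = -27·(0, -3, 1) = (0, 81, -27).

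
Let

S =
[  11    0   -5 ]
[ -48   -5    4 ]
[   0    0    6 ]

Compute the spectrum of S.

Set up det(sI - S) = 0.
Expanding along the first row, p(s) = s^3 - 12s^2 - 19s + 330.
Rational-root test: s = -5 gives p(-5) = 0.
Dividing by (s + 5) leaves s^2 - 17s + 66.
The quadratic factors as (s - 6)·(s - 11).
Eigenvalues: -5, 6, 11.

-5, 6, 11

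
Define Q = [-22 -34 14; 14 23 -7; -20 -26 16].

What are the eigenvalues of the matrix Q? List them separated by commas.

Compute the characteristic polynomial p(μ) = det(μI - Q).
Expanding along the first row, p(μ) = μ^3 - 17μ^2 + 84μ - 108.
Since p(9) = 0, μ = 9 is a root.
Dividing by (μ - 9) leaves μ^2 - 8μ + 12.
The quadratic factors as (μ - 2)·(μ - 6).
Eigenvalues: 2, 6, 9.

2, 6, 9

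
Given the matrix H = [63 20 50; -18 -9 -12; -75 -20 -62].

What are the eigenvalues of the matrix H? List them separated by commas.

-12, 1, 3

Compute the characteristic polynomial p(t) = det(tI - H).
Cofactor expansion gives p(t) = t^3 + 8t^2 - 45t + 36.
Try t = -12: p(-12) = 0, so -12 is a root.
Factor out (t + 12): p(t) = (t + 12)·(t^2 - 4t + 3).
The quadratic factors as (t - 1)·(t - 3).
Eigenvalues: -12, 1, 3.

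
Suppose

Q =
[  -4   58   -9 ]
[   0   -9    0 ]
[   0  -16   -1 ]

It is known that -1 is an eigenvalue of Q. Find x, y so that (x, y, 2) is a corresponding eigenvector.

-6, 0

We need (Q + 1I)v = 0.
Q + 1I = [[-3, 58, -9], [0, -8, 0], [0, -16, 0]].
Row 1: (-3)·x + (58)·y + (-9)·2 = 0
Row 2: (0)·x + (-8)·y + (0)·2 = 0
Row 3: (0)·x + (-16)·y + (0)·2 = 0
Solving gives x = -6, y = 0.
Check: Q·(-6, 0, 2) = (6, 0, -2) = -1·(-6, 0, 2).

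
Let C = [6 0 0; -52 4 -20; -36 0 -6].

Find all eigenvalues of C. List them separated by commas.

-6, 4, 6

Compute the characteristic polynomial p(λ) = det(λI - C).
Cofactor expansion gives p(λ) = λ^3 - 4λ^2 - 36λ + 144.
Try λ = -6: p(-6) = 0, so -6 is a root.
Factor out (λ + 6): p(λ) = (λ + 6)·(λ^2 - 10λ + 24).
The quadratic factors as (λ - 4)·(λ - 6).
Eigenvalues: -6, 4, 6.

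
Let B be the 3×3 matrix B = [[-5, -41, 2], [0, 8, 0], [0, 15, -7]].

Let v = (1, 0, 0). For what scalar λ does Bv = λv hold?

Compute Bv: B·(1, 0, 0) = (-5, 0, 0).
Since Bv = λv, compare component 1: -5 = λ·1, so λ = -5.

-5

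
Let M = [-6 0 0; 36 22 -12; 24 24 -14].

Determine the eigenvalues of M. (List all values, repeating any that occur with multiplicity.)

The characteristic polynomial is p(λ) = det(λI - M).
Cofactor expansion gives p(λ) = λ^3 - 2λ^2 - 68λ - 120.
Rational-root test: λ = -2 gives p(-2) = 0.
Dividing by (λ + 2) leaves λ^2 - 4λ - 60.
The quadratic factors as (λ + 6)·(λ - 10).
Eigenvalues: -6, -2, 10.

-6, -2, 10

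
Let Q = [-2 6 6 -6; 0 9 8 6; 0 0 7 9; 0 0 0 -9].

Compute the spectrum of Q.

-9, -2, 7, 9

Q is upper triangular, so its eigenvalues are the diagonal entries.
Diagonal: -2, 9, 7, -9.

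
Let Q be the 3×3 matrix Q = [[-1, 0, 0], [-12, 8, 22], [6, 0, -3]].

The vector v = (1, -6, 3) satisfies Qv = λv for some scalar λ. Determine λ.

-1

Compute Qv: Q·(1, -6, 3) = (-1, 6, -3).
Since Qv = λv, compare component 1: -1 = λ·1, so λ = -1.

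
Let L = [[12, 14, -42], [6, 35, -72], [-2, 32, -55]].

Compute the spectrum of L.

Compute the characteristic polynomial p(s) = det(sI - L).
Expanding along the first row, p(s) = s^3 + 8s^2 - 29s - 180.
Rational-root test: s = -4 gives p(-4) = 0.
Factor out (s + 4): p(s) = (s + 4)·(s^2 + 4s - 45).
The quadratic factors as (s + 9)·(s - 5).
Eigenvalues: -9, -4, 5.

-9, -4, 5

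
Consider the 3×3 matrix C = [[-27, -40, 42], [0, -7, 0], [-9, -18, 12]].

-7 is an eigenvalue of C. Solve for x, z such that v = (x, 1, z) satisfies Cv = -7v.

We need (C + 7I)v = 0.
C + 7I = [[-20, -40, 42], [0, 0, 0], [-9, -18, 19]].
Row 1: (-20)·x + (-40)·1 + (42)·z = 0
Row 2: (0)·x + (0)·1 + (0)·z = 0
Row 3: (-9)·x + (-18)·1 + (19)·z = 0
Solving gives x = -2, z = 0.
Check: C·(-2, 1, 0) = (14, -7, 0) = -7·(-2, 1, 0).

-2, 0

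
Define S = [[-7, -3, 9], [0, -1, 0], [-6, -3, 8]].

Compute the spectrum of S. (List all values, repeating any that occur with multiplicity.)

The characteristic polynomial is p(r) = det(rI - S).
Expanding along the first row, p(r) = r^3 - 3r - 2.
Rational-root test: r = -1 gives p(-1) = 0.
Dividing by (r + 1) leaves r^2 - r - 2.
The quadratic factors as (r + 1)·(r - 2).
Eigenvalues: -1, -1, 2.

-1, -1, 2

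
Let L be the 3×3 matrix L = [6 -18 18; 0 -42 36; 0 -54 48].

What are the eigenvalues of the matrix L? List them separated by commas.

Set up det(μI - L) = 0.
Expanding the 3×3 determinant: p(μ) = μ^3 - 12μ^2 - 36μ + 432.
Try μ = -6: p(-6) = 0, so -6 is a root.
Factor out (μ + 6): p(μ) = (μ + 6)·(μ^2 - 18μ + 72).
The quadratic factors as (μ - 6)·(μ - 12).
Eigenvalues: -6, 6, 12.

-6, 6, 12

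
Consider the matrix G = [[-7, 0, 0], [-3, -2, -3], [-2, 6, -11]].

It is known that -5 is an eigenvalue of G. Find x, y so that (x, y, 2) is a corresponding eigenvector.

We need (G + 5I)v = 0.
G + 5I = [[-2, 0, 0], [-3, 3, -3], [-2, 6, -6]].
Row 1: (-2)·x + (0)·y + (0)·2 = 0
Row 2: (-3)·x + (3)·y + (-3)·2 = 0
Row 3: (-2)·x + (6)·y + (-6)·2 = 0
Solving gives x = 0, y = 2.
Check: G·(0, 2, 2) = (0, -10, -10) = -5·(0, 2, 2).

0, 2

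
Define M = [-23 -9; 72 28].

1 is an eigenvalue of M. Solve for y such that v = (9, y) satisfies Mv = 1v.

We need (M - 1I)v = 0.
M - 1I = [[-24, -9], [72, 27]].
Row 1: (-24)·9 + (-9)·y = 0
Row 2: (72)·9 + (27)·y = 0
Solving gives y = -24.
Check: M·(9, -24) = (9, -24) = 1·(9, -24).

-24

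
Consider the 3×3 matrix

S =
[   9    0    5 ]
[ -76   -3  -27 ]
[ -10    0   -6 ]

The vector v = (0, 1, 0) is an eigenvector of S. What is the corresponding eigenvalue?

Compute Sv: S·(0, 1, 0) = (0, -3, 0).
Since Sv = λv, compare component 2: -3 = λ·1, so λ = -3.

-3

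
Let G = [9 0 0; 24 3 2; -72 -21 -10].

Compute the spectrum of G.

-4, -3, 9

Set up det(sI - G) = 0.
Cofactor expansion gives p(s) = s^3 - 2s^2 - 51s - 108.
Try s = -3: p(-3) = 0, so -3 is a root.
Factor out (s + 3): p(s) = (s + 3)·(s^2 - 5s - 36).
The quadratic factors as (s + 4)·(s - 9).
Eigenvalues: -4, -3, 9.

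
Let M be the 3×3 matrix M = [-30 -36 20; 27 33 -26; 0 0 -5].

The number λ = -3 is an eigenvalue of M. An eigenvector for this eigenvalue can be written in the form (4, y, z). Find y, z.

We need (M + 3I)v = 0.
M + 3I = [[-27, -36, 20], [27, 36, -26], [0, 0, -2]].
Row 1: (-27)·4 + (-36)·y + (20)·z = 0
Row 2: (27)·4 + (36)·y + (-26)·z = 0
Row 3: (0)·4 + (0)·y + (-2)·z = 0
Solving gives y = -3, z = 0.
Check: M·(4, -3, 0) = (-12, 9, 0) = -3·(4, -3, 0).

-3, 0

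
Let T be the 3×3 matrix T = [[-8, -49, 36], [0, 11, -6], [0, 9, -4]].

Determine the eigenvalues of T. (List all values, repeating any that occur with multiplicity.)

Set up det(lambda·I - T) = 0.
Expanding the 3×3 determinant: p(lambda) = lambda^3 + lambda^2 - 46·lambda + 80.
Try lambda = 5: p(5) = 0, so 5 is a root.
Dividing by (lambda - 5) leaves lambda^2 + 6·lambda - 16.
The quadratic factors as (lambda + 8)·(lambda - 2).
Eigenvalues: -8, 2, 5.

-8, 2, 5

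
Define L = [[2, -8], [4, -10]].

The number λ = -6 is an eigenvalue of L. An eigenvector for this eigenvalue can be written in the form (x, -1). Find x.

-1

We need (L + 6I)v = 0.
L + 6I = [[8, -8], [4, -4]].
Row 1: (8)·x + (-8)·-1 = 0
Row 2: (4)·x + (-4)·-1 = 0
Solving gives x = -1.
Check: L·(-1, -1) = (6, 6) = -6·(-1, -1).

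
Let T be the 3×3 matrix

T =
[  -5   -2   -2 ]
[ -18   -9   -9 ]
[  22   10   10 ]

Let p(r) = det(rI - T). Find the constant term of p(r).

p(r) = r^3 + 4r^2 + 3r.
The constant term is 0.

0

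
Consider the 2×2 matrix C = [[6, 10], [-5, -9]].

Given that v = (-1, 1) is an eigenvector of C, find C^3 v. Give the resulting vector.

(64, -64)

First find the eigenvalue: Cv = (4, -4) = -4·(-1, 1), so λ = -4.
Then C^3 v = λ^3·v = (-4)^3·(-1, 1) = -64·(-1, 1) = (64, -64).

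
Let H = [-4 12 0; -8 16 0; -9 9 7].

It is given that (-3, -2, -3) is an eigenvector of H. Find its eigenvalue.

4

Compute Hv: H·(-3, -2, -3) = (-12, -8, -12).
Since Hv = λv, compare component 1: -12 = λ·-3, so λ = 4.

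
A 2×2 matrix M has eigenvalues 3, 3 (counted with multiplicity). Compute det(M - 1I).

If M has eigenvalues 3, 3, then M - 1I has eigenvalues 2, 2.
det(M - 1I) = (2) · (2) = 4.

4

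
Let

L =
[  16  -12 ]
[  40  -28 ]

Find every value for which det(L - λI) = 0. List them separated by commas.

-8, -4

det(L - sI) = (16 - s)(-28 - s) - (-12)·(40) = s^2 + 12s + 32.
This factors as (s + 8)·(s + 4) = 0.
Eigenvalues: -8, -4.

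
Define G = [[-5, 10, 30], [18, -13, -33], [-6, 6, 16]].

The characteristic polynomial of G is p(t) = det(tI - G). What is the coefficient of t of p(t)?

-25

p(t) = t^3 + 2t^2 - 25t - 50.
The coefficient of t is -25.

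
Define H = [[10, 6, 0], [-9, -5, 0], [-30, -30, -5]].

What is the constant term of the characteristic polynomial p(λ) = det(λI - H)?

20

p(0) = det(0·I − H) = det(−H) = (−1)^3·det(H).
det(H) = -20, so p(0) = 20.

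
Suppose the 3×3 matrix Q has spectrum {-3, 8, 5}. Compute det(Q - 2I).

-90

If Q has eigenvalues -3, 8, 5, then Q - 2I has eigenvalues -5, 6, 3.
det(Q - 2I) = (-5) · (6) · (3) = -90.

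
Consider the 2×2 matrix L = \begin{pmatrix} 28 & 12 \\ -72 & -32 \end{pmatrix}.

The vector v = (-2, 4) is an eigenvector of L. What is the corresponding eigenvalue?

4

Compute Lv: L·(-2, 4) = (-8, 16).
Since Lv = λv, compare component 1: -8 = λ·-2, so λ = 4.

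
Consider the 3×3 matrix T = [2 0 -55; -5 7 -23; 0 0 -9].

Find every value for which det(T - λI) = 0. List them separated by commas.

Set up det(λI - T) = 0.
Cofactor expansion gives p(λ) = λ^3 - 67λ + 126.
Try λ = -9: p(-9) = 0, so -9 is a root.
Dividing by (λ + 9) leaves λ^2 - 9λ + 14.
The quadratic factors as (λ - 2)·(λ - 7).
Eigenvalues: -9, 2, 7.

-9, 2, 7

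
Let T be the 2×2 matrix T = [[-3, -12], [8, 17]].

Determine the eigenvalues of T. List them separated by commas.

det(T - sI) = (-3 - s)(17 - s) - (-12)·(8) = s^2 - 14s + 45.
This factors as (s - 5)·(s - 9) = 0.
Eigenvalues: 5, 9.

5, 9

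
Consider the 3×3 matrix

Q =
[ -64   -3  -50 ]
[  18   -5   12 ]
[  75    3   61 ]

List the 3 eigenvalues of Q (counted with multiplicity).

Compute the characteristic polynomial p(r) = det(rI - Q).
Expanding along the first row, p(r) = r^3 + 8r^2 - 121r - 968.
Rational-root test: r = -8 gives p(-8) = 0.
Dividing by (r + 8) leaves r^2 - 121.
The quadratic factors as (r + 11)·(r - 11).
Eigenvalues: -11, -8, 11.

-11, -8, 11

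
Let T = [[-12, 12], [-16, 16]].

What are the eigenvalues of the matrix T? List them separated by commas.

det(T - tI) = (-12 - t)(16 - t) - (12)·(-16) = t^2 - 4t.
This factors as t·(t - 4) = 0.
Eigenvalues: 0, 4.

0, 4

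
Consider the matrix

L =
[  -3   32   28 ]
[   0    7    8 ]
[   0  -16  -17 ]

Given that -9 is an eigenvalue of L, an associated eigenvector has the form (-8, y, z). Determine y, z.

-2, 4

We need (L + 9I)v = 0.
L + 9I = [[6, 32, 28], [0, 16, 8], [0, -16, -8]].
Row 1: (6)·-8 + (32)·y + (28)·z = 0
Row 2: (0)·-8 + (16)·y + (8)·z = 0
Row 3: (0)·-8 + (-16)·y + (-8)·z = 0
Solving gives y = -2, z = 4.
Check: L·(-8, -2, 4) = (72, 18, -36) = -9·(-8, -2, 4).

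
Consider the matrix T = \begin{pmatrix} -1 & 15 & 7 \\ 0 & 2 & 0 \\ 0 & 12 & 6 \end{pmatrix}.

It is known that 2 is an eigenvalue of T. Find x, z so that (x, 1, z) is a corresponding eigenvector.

-2, -3

We need (T - 2I)v = 0.
T - 2I = [[-3, 15, 7], [0, 0, 0], [0, 12, 4]].
Row 1: (-3)·x + (15)·1 + (7)·z = 0
Row 2: (0)·x + (0)·1 + (0)·z = 0
Row 3: (0)·x + (12)·1 + (4)·z = 0
Solving gives x = -2, z = -3.
Check: T·(-2, 1, -3) = (-4, 2, -6) = 2·(-2, 1, -3).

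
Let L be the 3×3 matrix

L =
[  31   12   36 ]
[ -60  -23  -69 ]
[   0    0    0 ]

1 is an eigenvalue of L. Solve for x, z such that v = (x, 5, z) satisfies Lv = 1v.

We need (L - 1I)v = 0.
L - 1I = [[30, 12, 36], [-60, -24, -69], [0, 0, -1]].
Row 1: (30)·x + (12)·5 + (36)·z = 0
Row 2: (-60)·x + (-24)·5 + (-69)·z = 0
Row 3: (0)·x + (0)·5 + (-1)·z = 0
Solving gives x = -2, z = 0.
Check: L·(-2, 5, 0) = (-2, 5, 0) = 1·(-2, 5, 0).

-2, 0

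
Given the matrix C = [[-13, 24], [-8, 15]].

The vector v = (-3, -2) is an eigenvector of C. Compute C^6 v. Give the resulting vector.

(-2187, -1458)

First find the eigenvalue: Cv = (-9, -6) = 3·(-3, -2), so λ = 3.
Then C^6 v = λ^6·v = 3^6·(-3, -2) = 729·(-3, -2) = (-2187, -1458).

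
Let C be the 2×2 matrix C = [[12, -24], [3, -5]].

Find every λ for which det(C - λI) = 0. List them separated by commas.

3, 4

det(C - tI) = (12 - t)(-5 - t) - (-24)·(3) = t^2 - 7t + 12.
This factors as (t - 3)·(t - 4) = 0.
Eigenvalues: 3, 4.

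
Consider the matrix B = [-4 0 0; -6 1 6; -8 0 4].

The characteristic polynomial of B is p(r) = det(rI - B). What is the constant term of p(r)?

p(r) = r^3 - r^2 - 16r + 16.
The constant term is 16.

16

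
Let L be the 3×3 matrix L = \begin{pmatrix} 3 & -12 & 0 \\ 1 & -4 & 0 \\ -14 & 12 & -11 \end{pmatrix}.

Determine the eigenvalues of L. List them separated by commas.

Compute the characteristic polynomial p(r) = det(rI - L).
Cofactor expansion gives p(r) = r^3 + 12r^2 + 11r.
Since p(-1) = 0, r = -1 is a root.
Dividing by (r + 1) leaves r^2 + 11r.
The quadratic factors as (r + 11)·r.
Eigenvalues: -11, -1, 0.

-11, -1, 0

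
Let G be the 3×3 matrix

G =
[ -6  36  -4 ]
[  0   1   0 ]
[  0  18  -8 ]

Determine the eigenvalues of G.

-8, -6, 1

Set up det(λI - G) = 0.
Cofactor expansion gives p(λ) = λ^3 + 13λ^2 + 34λ - 48.
Try λ = 1: p(1) = 0, so 1 is a root.
Dividing by (λ - 1) leaves λ^2 + 14λ + 48.
The quadratic factors as (λ + 8)·(λ + 6).
Eigenvalues: -8, -6, 1.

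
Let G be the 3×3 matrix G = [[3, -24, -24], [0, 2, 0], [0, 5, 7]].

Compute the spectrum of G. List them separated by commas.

Set up det(rI - G) = 0.
Cofactor expansion gives p(r) = r^3 - 12r^2 + 41r - 42.
Rational-root test: r = 2 gives p(2) = 0.
Dividing by (r - 2) leaves r^2 - 10r + 21.
The quadratic factors as (r - 3)·(r - 7).
Eigenvalues: 2, 3, 7.

2, 3, 7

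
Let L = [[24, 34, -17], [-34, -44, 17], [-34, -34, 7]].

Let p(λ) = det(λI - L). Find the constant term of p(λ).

-700

p(λ) = λ^3 + 13λ^2 - 40λ - 700.
The constant term is -700.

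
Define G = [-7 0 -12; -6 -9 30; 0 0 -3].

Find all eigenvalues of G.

The characteristic polynomial is p(λ) = det(λI - G).
Expanding along the first row, p(λ) = λ^3 + 19λ^2 + 111λ + 189.
Rational-root test: λ = -9 gives p(-9) = 0.
Factor out (λ + 9): p(λ) = (λ + 9)·(λ^2 + 10λ + 21).
The quadratic factors as (λ + 7)·(λ + 3).
Eigenvalues: -9, -7, -3.

-9, -7, -3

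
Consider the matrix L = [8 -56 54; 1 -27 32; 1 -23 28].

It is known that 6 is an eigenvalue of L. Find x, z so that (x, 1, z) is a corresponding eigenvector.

1, 1

We need (L - 6I)v = 0.
L - 6I = [[2, -56, 54], [1, -33, 32], [1, -23, 22]].
Row 1: (2)·x + (-56)·1 + (54)·z = 0
Row 2: (1)·x + (-33)·1 + (32)·z = 0
Row 3: (1)·x + (-23)·1 + (22)·z = 0
Solving gives x = 1, z = 1.
Check: L·(1, 1, 1) = (6, 6, 6) = 6·(1, 1, 1).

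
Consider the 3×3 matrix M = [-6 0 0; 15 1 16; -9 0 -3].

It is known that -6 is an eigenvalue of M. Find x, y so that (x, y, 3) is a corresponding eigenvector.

1, -9

We need (M + 6I)v = 0.
M + 6I = [[0, 0, 0], [15, 7, 16], [-9, 0, 3]].
Row 1: (0)·x + (0)·y + (0)·3 = 0
Row 2: (15)·x + (7)·y + (16)·3 = 0
Row 3: (-9)·x + (0)·y + (3)·3 = 0
Solving gives x = 1, y = -9.
Check: M·(1, -9, 3) = (-6, 54, -18) = -6·(1, -9, 3).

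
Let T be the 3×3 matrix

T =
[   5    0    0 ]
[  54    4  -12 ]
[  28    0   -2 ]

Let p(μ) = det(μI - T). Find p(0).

p(0) = det(0·I − T) = det(−T) = (−1)^3·det(T).
det(T) = -40, so p(0) = 40.

40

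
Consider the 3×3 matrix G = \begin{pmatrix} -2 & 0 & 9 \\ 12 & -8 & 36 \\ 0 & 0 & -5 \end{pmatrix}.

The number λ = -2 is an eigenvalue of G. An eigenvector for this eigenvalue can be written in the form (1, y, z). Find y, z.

2, 0

We need (G + 2I)v = 0.
G + 2I = [[0, 0, 9], [12, -6, 36], [0, 0, -3]].
Row 1: (0)·1 + (0)·y + (9)·z = 0
Row 2: (12)·1 + (-6)·y + (36)·z = 0
Row 3: (0)·1 + (0)·y + (-3)·z = 0
Solving gives y = 2, z = 0.
Check: G·(1, 2, 0) = (-2, -4, 0) = -2·(1, 2, 0).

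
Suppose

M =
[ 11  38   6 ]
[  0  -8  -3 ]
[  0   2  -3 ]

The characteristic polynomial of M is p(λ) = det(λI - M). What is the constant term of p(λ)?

-330

p(λ) = λ^3 - 91λ - 330.
The constant term is -330.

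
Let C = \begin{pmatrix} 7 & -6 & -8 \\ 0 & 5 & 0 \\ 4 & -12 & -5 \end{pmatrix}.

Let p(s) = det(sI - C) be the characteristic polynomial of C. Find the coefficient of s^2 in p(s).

-7

The coefficient of s^2 of det(sI - C) is −trace(C).
trace(C) = (7) + (5) + (-5) = 7, so the coefficient is -7.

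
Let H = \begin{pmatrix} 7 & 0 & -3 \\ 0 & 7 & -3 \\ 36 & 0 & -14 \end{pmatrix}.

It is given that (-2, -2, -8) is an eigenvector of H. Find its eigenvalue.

Compute Hv: H·(-2, -2, -8) = (10, 10, 40).
Since Hv = λv, compare component 1: 10 = λ·-2, so λ = -5.

-5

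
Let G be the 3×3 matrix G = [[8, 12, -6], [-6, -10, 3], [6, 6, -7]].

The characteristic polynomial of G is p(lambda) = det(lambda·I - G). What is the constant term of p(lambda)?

p(lambda) = lambda^3 + 9·lambda^2 + 24·lambda + 16.
The constant term is 16.

16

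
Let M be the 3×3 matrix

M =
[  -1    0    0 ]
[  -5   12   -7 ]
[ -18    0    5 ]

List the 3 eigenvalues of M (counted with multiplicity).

Set up det(rI - M) = 0.
Expanding along the first row, p(r) = r^3 - 16r^2 + 43r + 60.
Since p(12) = 0, r = 12 is a root.
Factor out (r - 12): p(r) = (r - 12)·(r^2 - 4r - 5).
The quadratic factors as (r + 1)·(r - 5).
Eigenvalues: -1, 5, 12.

-1, 5, 12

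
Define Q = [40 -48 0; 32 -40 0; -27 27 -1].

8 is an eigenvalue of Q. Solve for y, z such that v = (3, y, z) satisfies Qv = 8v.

2, -3

We need (Q - 8I)v = 0.
Q - 8I = [[32, -48, 0], [32, -48, 0], [-27, 27, -9]].
Row 1: (32)·3 + (-48)·y + (0)·z = 0
Row 2: (32)·3 + (-48)·y + (0)·z = 0
Row 3: (-27)·3 + (27)·y + (-9)·z = 0
Solving gives y = 2, z = -3.
Check: Q·(3, 2, -3) = (24, 16, -24) = 8·(3, 2, -3).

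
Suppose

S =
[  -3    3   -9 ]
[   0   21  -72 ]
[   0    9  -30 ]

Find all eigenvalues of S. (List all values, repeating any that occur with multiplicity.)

The characteristic polynomial is p(μ) = det(μI - S).
Cofactor expansion gives p(μ) = μ^3 + 12μ^2 + 45μ + 54.
Since p(-6) = 0, μ = -6 is a root.
Factor out (μ + 6): p(μ) = (μ + 6)·(μ^2 + 6μ + 9).
The quadratic factor is (μ + 3)^2.
Eigenvalues: -6, -3, -3.

-6, -3, -3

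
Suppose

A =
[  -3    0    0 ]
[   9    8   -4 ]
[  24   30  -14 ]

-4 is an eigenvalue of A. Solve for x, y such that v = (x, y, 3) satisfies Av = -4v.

We need (A + 4I)v = 0.
A + 4I = [[1, 0, 0], [9, 12, -4], [24, 30, -10]].
Row 1: (1)·x + (0)·y + (0)·3 = 0
Row 2: (9)·x + (12)·y + (-4)·3 = 0
Row 3: (24)·x + (30)·y + (-10)·3 = 0
Solving gives x = 0, y = 1.
Check: A·(0, 1, 3) = (0, -4, -12) = -4·(0, 1, 3).

0, 1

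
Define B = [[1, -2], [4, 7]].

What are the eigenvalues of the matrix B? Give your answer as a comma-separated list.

det(B - rI) = (1 - r)(7 - r) - (-2)·(4) = r^2 - 8r + 15.
This factors as (r - 3)·(r - 5) = 0.
Eigenvalues: 3, 5.

3, 5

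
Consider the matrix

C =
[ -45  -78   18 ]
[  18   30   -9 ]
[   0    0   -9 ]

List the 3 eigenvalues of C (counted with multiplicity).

Set up det(sI - C) = 0.
Expanding along the first row, p(s) = s^3 + 24s^2 + 189s + 486.
Rational-root test: s = -6 gives p(-6) = 0.
Dividing by (s + 6) leaves s^2 + 18s + 81.
The quadratic factor is (s + 9)^2.
Eigenvalues: -9, -9, -6.

-9, -9, -6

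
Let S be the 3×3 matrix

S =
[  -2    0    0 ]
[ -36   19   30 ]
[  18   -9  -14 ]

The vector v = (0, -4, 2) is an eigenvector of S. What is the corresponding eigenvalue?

Compute Sv: S·(0, -4, 2) = (0, -16, 8).
Since Sv = λv, compare component 2: -16 = λ·-4, so λ = 4.

4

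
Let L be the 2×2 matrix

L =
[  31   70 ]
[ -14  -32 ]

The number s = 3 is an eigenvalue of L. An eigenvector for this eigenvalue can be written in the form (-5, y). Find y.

2

We need (L - 3I)v = 0.
L - 3I = [[28, 70], [-14, -35]].
Row 1: (28)·-5 + (70)·y = 0
Row 2: (-14)·-5 + (-35)·y = 0
Solving gives y = 2.
Check: L·(-5, 2) = (-15, 6) = 3·(-5, 2).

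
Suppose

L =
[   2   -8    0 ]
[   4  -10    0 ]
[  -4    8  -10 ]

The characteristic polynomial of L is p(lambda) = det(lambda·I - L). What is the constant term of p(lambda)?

p(lambda) = lambda^3 + 18·lambda^2 + 92·lambda + 120.
The constant term is 120.

120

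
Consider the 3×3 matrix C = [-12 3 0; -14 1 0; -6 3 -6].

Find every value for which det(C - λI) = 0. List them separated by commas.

-6, -6, -5

The characteristic polynomial is p(μ) = det(μI - C).
Cofactor expansion gives p(μ) = μ^3 + 17μ^2 + 96μ + 180.
Since p(-6) = 0, μ = -6 is a root.
Dividing by (μ + 6) leaves μ^2 + 11μ + 30.
The quadratic factors as (μ + 6)·(μ + 5).
Eigenvalues: -6, -6, -5.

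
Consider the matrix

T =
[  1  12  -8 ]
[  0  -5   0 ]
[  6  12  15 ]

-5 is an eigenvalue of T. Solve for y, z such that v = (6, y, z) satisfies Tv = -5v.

We need (T + 5I)v = 0.
T + 5I = [[6, 12, -8], [0, 0, 0], [6, 12, 20]].
Row 1: (6)·6 + (12)·y + (-8)·z = 0
Row 2: (0)·6 + (0)·y + (0)·z = 0
Row 3: (6)·6 + (12)·y + (20)·z = 0
Solving gives y = -3, z = 0.
Check: T·(6, -3, 0) = (-30, 15, 0) = -5·(6, -3, 0).

-3, 0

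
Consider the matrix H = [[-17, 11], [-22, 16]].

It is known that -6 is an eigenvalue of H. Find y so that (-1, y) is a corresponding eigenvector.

We need (H + 6I)v = 0.
H + 6I = [[-11, 11], [-22, 22]].
Row 1: (-11)·-1 + (11)·y = 0
Row 2: (-22)·-1 + (22)·y = 0
Solving gives y = -1.
Check: H·(-1, -1) = (6, 6) = -6·(-1, -1).

-1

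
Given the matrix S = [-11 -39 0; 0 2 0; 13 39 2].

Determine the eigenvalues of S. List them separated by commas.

-11, 2, 2

Compute the characteristic polynomial p(s) = det(sI - S).
Expanding along the first row, p(s) = s^3 + 7s^2 - 40s + 44.
Try s = 2: p(2) = 0, so 2 is a root.
Factor out (s - 2): p(s) = (s - 2)·(s^2 + 9s - 22).
The quadratic factors as (s + 11)·(s - 2).
Eigenvalues: -11, 2, 2.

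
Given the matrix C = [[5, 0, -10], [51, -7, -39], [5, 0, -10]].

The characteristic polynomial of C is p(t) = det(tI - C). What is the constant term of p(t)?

p(t) = t^3 + 12t^2 + 35t.
The constant term is 0.

0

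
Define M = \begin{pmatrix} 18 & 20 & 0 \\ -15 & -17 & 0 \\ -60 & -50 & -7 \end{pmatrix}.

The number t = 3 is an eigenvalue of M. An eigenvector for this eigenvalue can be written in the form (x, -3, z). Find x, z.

We need (M - 3I)v = 0.
M - 3I = [[15, 20, 0], [-15, -20, 0], [-60, -50, -10]].
Row 1: (15)·x + (20)·-3 + (0)·z = 0
Row 2: (-15)·x + (-20)·-3 + (0)·z = 0
Row 3: (-60)·x + (-50)·-3 + (-10)·z = 0
Solving gives x = 4, z = -9.
Check: M·(4, -3, -9) = (12, -9, -27) = 3·(4, -3, -9).

4, -9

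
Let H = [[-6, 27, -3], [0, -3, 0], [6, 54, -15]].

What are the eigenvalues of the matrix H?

-12, -9, -3

Set up det(tI - H) = 0.
Cofactor expansion gives p(t) = t^3 + 24t^2 + 171t + 324.
Try t = -12: p(-12) = 0, so -12 is a root.
Dividing by (t + 12) leaves t^2 + 12t + 27.
The quadratic factors as (t + 9)·(t + 3).
Eigenvalues: -12, -9, -3.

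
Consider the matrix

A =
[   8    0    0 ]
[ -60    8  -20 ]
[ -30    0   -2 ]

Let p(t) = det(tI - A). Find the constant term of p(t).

128

p(t) = t^3 - 14t^2 + 32t + 128.
The constant term is 128.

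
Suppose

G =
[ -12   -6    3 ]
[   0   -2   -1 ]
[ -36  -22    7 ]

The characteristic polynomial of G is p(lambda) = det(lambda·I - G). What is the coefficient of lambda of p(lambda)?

12

p(lambda) = lambda^3 + 7·lambda^2 + 12·lambda.
The coefficient of lambda is 12.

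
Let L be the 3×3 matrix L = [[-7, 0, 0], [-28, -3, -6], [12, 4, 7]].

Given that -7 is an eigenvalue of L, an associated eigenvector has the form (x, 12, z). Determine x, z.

We need (L + 7I)v = 0.
L + 7I = [[0, 0, 0], [-28, 4, -6], [12, 4, 14]].
Row 1: (0)·x + (0)·12 + (0)·z = 0
Row 2: (-28)·x + (4)·12 + (-6)·z = 0
Row 3: (12)·x + (4)·12 + (14)·z = 0
Solving gives x = 3, z = -6.
Check: L·(3, 12, -6) = (-21, -84, 42) = -7·(3, 12, -6).

3, -6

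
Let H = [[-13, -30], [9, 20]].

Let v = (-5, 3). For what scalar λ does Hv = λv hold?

5

Compute Hv: H·(-5, 3) = (-25, 15).
Since Hv = λv, compare component 1: -25 = λ·-5, so λ = 5.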